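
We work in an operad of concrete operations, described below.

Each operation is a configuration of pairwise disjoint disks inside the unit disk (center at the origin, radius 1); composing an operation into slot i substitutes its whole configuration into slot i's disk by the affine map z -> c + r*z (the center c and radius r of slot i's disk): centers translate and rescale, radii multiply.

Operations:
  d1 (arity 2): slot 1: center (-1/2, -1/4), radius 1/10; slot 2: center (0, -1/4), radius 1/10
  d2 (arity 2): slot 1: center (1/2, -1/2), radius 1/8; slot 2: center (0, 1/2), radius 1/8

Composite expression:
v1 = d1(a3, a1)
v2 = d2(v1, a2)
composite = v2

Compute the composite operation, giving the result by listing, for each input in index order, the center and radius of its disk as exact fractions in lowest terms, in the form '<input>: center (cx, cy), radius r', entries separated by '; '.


Only the slot chain above each a matters under d2; compose those maps.
for a3, the 2-step affine chain lands on center (7/16, -17/32), radius 1/80
for a1, the 2-step affine chain lands on center (1/2, -17/32), radius 1/80
for a2, the 1-step affine chain lands on center (0, 1/2), radius 1/8

a1: center (1/2, -17/32), radius 1/80; a2: center (0, 1/2), radius 1/8; a3: center (7/16, -17/32), radius 1/80


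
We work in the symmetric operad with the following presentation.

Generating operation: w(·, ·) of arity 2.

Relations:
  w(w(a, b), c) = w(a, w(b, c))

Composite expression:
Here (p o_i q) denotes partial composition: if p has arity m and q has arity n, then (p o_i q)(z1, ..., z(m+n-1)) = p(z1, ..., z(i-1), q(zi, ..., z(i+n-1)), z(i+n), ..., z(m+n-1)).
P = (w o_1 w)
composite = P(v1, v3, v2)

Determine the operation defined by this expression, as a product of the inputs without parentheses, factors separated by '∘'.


v1 ∘ v3 ∘ v2

The w-tree's shape is irrelevant; the v-reading-order decides.
w(v1, v3) linearizes to v1 ∘ v3
w(w(v1, v3), v2) linearizes to v1 ∘ v3 ∘ v2


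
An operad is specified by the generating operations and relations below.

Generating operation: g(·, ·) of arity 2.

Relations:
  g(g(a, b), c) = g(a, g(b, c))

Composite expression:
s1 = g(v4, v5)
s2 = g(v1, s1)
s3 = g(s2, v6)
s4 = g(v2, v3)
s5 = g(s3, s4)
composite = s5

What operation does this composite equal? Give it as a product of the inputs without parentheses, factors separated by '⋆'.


v1 ⋆ v4 ⋆ v5 ⋆ v6 ⋆ v2 ⋆ v3

Under associativity of g, the answer is the v's in reading order.
g(v4, v5) linearizes to v4 ⋆ v5
g(v1, g(v4, v5)) linearizes to v1 ⋆ v4 ⋆ v5
g(g(v1, g(v4, v5)), v6) linearizes to v1 ⋆ v4 ⋆ v5 ⋆ v6
g(v2, v3) linearizes to v2 ⋆ v3
g(g(g(v1, g(v4, v5)), v6), g(v2, v3)) linearizes to v1 ⋆ v4 ⋆ v5 ⋆ v6 ⋆ v2 ⋆ v3


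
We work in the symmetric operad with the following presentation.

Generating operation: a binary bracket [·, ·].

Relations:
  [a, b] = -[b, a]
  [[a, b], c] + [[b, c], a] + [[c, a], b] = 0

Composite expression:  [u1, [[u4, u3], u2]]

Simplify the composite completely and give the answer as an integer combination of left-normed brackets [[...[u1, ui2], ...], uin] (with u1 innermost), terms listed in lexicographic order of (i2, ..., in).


[[[u1, u2], u3], u4] - [[[u1, u2], u4], u3] - [[[u1, u3], u4], u2] + [[[u1, u4], u3], u2]

Expand each bracket as ab - ba; the u1-initial words give the coefficients.
Composite bracket: [u1, [[u4, u3], u2]]
The bracket unfolds into 8 signed words via [a, b] = ab - ba (2^3 = 8).
Words beginning with u1 determine it all:
  u1u2u3u4 appears with sign +1, giving the term +[[[u1, u2], u3], u4]
  u1u2u4u3 appears with sign -1, giving the term -[[[u1, u2], u4], u3]
  u1u3u4u2 appears with sign -1, giving the term -[[[u1, u3], u4], u2]
  u1u4u3u2 appears with sign +1, giving the term +[[[u1, u4], u3], u2]


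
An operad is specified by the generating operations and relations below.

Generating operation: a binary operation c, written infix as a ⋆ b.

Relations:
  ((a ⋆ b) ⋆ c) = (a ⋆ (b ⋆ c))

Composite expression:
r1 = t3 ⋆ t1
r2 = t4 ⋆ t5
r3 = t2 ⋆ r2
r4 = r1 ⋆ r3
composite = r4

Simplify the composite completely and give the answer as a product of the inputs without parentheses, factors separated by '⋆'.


Every regrouping of c is equal, so read the t-inputs in written order.
(t3 ⋆ t1) linearizes to t3 ⋆ t1
(t4 ⋆ t5) linearizes to t4 ⋆ t5
(t2 ⋆ (t4 ⋆ t5)) linearizes to t2 ⋆ t4 ⋆ t5
((t3 ⋆ t1) ⋆ (t2 ⋆ (t4 ⋆ t5))) linearizes to t3 ⋆ t1 ⋆ t2 ⋆ t4 ⋆ t5

t3 ⋆ t1 ⋆ t2 ⋆ t4 ⋆ t5


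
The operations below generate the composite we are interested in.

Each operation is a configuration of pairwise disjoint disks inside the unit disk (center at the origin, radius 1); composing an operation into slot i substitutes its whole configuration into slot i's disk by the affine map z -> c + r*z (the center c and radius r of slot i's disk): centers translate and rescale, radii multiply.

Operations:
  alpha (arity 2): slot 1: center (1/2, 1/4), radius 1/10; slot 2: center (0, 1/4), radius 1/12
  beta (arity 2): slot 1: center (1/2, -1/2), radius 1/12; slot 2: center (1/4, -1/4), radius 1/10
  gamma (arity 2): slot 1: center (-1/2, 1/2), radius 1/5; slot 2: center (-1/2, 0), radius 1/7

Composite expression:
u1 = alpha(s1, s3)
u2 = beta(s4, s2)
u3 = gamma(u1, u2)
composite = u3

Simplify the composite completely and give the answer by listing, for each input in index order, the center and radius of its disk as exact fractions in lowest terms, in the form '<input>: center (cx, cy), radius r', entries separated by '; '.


s1: center (-2/5, 11/20), radius 1/50; s2: center (-13/28, -1/28), radius 1/70; s3: center (-1/2, 11/20), radius 1/60; s4: center (-3/7, -1/14), radius 1/84


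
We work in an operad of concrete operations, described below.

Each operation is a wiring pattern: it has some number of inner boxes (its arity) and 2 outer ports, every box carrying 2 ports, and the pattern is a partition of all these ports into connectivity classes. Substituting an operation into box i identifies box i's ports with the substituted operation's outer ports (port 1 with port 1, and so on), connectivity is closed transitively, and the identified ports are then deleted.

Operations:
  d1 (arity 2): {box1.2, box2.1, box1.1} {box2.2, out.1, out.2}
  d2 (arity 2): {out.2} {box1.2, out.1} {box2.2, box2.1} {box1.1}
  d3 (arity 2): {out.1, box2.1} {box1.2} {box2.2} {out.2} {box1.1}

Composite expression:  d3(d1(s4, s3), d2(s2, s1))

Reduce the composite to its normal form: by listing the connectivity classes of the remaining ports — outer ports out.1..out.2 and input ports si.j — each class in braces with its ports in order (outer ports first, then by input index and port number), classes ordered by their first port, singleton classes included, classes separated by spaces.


{out.1, s2.2} {out.2} {s1.1, s1.2} {s2.1} {s3.1, s4.1, s4.2} {s3.2}

After gluing at d3, chains via deleted ports link the s-ports.
after d1, the pattern on (s4, s3) reads {out.1, out.2, s3.2} {s3.1, s4.1, s4.2} (out.j = its outer ports)
after d2, the pattern on (s2, s1) reads {out.1, s2.2} {out.2} {s1.1, s1.2} {s2.1} (out.j = its outer ports)
after d3, the pattern on (s4, s3, s2, s1) reads {out.1, s2.2} {out.2} {s1.1, s1.2} {s2.1} {s3.1, s4.1, s4.2} {s3.2} (out.j = its outer ports)


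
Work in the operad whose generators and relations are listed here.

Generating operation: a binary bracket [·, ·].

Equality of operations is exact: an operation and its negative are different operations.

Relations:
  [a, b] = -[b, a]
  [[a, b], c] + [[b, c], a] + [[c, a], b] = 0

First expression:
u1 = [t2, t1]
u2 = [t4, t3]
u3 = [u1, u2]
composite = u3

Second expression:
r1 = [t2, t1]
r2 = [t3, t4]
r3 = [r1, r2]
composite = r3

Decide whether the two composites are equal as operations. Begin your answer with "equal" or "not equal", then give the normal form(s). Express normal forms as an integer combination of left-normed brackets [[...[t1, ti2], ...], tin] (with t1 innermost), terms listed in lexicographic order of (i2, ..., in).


not equal; first: [[[t1, t2], t3], t4] - [[[t1, t2], t4], t3]; second: -[[[t1, t2], t3], t4] + [[[t1, t2], t4], t3]

Normal form of the first expression: [[[t1, t2], t3], t4] - [[[t1, t2], t4], t3]
Normal form of the second expression: -[[[t1, t2], t3], t4] + [[[t1, t2], t4], t3]
The normal forms differ: not equal.


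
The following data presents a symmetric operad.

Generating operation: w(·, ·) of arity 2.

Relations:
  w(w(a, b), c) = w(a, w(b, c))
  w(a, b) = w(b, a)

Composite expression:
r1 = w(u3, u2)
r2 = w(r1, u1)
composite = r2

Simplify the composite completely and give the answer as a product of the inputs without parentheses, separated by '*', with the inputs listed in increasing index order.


u1 * u2 * u3

Shape and order are irrelevant to w; the u-input set decides.
w(u3, u2) reduces to u3 * u2
w(w(u3, u2), u1) reduces to u3 * u2 * u1
rearranged into index order: u1 * u2 * u3


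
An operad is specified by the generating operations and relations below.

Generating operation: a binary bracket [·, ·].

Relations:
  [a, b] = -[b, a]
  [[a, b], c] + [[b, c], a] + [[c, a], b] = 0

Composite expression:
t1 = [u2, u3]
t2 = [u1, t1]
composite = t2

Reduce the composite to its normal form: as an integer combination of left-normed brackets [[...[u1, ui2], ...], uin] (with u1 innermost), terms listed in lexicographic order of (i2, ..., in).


Expand each bracket as ab - ba; the u1-initial words give the coefficients.
Composite bracket: [u1, [u2, u3]]
The bracket unfolds into 4 signed words via [a, b] = ab - ba (2^2 = 4).
Words beginning with u1 determine it all:
  u1u2u3 appears with sign +1, giving the term +[[u1, u2], u3]
  u1u3u2 appears with sign -1, giving the term -[[u1, u3], u2]

[[u1, u2], u3] - [[u1, u3], u2]


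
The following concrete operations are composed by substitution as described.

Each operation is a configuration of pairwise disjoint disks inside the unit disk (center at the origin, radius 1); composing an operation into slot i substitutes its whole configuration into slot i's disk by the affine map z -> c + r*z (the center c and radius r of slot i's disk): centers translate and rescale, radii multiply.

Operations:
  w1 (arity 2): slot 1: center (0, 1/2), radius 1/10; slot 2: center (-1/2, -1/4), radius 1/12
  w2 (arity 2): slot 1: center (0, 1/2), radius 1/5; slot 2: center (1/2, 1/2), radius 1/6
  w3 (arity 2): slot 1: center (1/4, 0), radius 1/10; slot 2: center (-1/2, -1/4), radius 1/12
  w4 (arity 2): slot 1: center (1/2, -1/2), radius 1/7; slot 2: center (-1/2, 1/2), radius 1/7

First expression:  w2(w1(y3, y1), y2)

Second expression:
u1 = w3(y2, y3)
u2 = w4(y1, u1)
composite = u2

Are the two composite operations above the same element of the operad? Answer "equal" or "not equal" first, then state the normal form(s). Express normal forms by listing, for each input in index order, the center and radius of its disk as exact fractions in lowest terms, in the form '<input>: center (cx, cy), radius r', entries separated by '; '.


not equal: they reduce to y1: center (-1/10, 9/20), radius 1/60; y2: center (1/2, 1/2), radius 1/6; y3: center (0, 3/5), radius 1/50 and y1: center (1/2, -1/2), radius 1/7; y2: center (-13/28, 1/2), radius 1/70; y3: center (-4/7, 13/28), radius 1/84


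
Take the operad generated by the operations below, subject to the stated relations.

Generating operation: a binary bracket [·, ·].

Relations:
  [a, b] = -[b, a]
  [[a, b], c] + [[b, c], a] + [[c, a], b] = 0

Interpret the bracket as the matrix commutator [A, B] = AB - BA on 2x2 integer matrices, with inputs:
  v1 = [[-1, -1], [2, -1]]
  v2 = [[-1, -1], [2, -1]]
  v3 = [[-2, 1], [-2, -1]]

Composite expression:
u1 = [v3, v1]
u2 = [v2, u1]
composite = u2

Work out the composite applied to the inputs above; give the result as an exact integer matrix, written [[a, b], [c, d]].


[v3, v1] = [[0, 1], [2, 0]]
[v2, [v3, v1]] = [[-4, 0], [0, 4]]

[[-4, 0], [0, 4]]


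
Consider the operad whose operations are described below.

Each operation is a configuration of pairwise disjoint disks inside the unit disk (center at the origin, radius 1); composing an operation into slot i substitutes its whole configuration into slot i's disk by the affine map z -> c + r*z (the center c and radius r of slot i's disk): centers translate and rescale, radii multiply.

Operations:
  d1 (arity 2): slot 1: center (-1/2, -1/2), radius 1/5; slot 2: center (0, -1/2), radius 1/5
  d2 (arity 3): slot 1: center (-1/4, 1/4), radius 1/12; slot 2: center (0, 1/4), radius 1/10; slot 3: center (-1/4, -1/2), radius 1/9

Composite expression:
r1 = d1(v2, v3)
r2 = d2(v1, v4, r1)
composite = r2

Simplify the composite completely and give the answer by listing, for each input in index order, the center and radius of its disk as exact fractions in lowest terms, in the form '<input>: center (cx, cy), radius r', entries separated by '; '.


v1: center (-1/4, 1/4), radius 1/12; v2: center (-11/36, -5/9), radius 1/45; v3: center (-1/4, -5/9), radius 1/45; v4: center (0, 1/4), radius 1/10

Below d2, radii multiply path by path; the v-disk centers shift.
input v1: composing its 1 substitution step yields center (-1/4, 1/4), radius 1/12
input v4: composing its 1 substitution step yields center (0, 1/4), radius 1/10
input v2: composing its 2 substitution steps yields center (-11/36, -5/9), radius 1/45
input v3: composing its 2 substitution steps yields center (-1/4, -5/9), radius 1/45


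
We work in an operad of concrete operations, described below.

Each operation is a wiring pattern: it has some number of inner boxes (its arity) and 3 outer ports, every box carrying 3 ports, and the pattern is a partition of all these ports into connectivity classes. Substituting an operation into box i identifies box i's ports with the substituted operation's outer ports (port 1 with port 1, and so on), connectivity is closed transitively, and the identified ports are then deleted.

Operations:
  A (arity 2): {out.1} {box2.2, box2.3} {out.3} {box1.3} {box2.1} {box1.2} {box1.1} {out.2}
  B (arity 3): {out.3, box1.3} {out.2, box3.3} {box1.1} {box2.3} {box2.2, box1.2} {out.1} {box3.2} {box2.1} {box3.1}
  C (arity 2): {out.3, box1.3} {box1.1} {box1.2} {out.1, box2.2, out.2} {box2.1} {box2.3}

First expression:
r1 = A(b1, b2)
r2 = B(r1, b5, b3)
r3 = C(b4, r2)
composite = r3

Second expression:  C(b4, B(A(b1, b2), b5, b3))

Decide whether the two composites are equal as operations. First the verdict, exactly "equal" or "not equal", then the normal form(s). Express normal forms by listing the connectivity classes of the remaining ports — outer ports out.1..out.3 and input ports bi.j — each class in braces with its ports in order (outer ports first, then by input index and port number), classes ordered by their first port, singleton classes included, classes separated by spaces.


equal; both compose to {out.1, out.2, b3.3} {out.3, b4.3} {b1.1} {b1.2} {b1.3} {b2.1} {b2.2, b2.3} {b3.1} {b3.2} {b4.1} {b4.2} {b5.1} {b5.2} {b5.3}


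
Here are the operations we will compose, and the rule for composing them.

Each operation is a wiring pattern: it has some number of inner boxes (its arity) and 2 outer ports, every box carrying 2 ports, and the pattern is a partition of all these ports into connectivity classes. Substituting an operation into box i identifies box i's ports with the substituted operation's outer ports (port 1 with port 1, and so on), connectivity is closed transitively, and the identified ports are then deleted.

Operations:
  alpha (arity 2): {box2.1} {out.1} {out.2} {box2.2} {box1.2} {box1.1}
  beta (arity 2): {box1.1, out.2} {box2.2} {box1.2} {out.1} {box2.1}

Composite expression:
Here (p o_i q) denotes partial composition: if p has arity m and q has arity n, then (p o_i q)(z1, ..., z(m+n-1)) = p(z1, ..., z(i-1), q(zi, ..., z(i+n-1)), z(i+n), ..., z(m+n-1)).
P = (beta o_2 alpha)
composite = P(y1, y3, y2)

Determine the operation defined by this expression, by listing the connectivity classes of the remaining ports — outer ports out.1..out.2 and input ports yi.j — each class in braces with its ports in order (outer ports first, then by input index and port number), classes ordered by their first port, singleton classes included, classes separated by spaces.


{out.1} {out.2, y1.1} {y1.2} {y2.1} {y2.2} {y3.1} {y3.2}

Treat the ports identified at beta as solder joints: merge, then drop.
the subtree at alpha composes to {out.1} {out.2} {y2.1} {y2.2} {y3.1} {y3.2} on (y3, y2); out.j = own outer ports
the subtree at beta composes to {out.1} {out.2, y1.1} {y1.2} {y2.1} {y2.2} {y3.1} {y3.2} on (y1, y3, y2); out.j = own outer ports


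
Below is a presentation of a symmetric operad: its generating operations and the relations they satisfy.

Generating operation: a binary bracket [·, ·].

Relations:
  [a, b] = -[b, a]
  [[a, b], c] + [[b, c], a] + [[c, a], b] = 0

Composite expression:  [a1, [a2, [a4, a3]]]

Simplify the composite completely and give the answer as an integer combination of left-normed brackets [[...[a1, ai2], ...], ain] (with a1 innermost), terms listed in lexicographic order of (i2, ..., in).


Skip Jacobi rewriting: expand, keep a1-initial words, read off terms.
Composite bracket: [a1, [a2, [a4, a3]]]
The bracket unfolds into 8 signed words via [a, b] = ab - ba (2^3 = 8).
Coefficients come from the a1-initial words:
  sign of a1a2a3a4 is -1, so it contributes -[[[a1, a2], a3], a4]
  sign of a1a2a4a3 is +1, so it contributes +[[[a1, a2], a4], a3]
  sign of a1a3a4a2 is +1, so it contributes +[[[a1, a3], a4], a2]
  sign of a1a4a3a2 is -1, so it contributes -[[[a1, a4], a3], a2]

-[[[a1, a2], a3], a4] + [[[a1, a2], a4], a3] + [[[a1, a3], a4], a2] - [[[a1, a4], a3], a2]


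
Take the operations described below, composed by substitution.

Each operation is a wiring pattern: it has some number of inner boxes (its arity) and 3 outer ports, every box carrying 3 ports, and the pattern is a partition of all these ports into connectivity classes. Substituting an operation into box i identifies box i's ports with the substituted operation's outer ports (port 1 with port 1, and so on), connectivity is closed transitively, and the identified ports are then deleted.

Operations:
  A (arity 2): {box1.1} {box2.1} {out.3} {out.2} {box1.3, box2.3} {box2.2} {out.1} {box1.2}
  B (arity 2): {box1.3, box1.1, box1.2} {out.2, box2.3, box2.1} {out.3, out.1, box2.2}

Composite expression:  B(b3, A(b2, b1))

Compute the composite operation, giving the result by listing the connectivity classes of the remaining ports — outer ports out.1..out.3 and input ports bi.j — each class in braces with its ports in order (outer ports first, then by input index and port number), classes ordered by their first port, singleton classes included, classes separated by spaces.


{out.1, out.3} {out.2} {b1.1} {b1.2} {b1.3, b2.3} {b2.1} {b2.2} {b3.1, b3.2, b3.3}


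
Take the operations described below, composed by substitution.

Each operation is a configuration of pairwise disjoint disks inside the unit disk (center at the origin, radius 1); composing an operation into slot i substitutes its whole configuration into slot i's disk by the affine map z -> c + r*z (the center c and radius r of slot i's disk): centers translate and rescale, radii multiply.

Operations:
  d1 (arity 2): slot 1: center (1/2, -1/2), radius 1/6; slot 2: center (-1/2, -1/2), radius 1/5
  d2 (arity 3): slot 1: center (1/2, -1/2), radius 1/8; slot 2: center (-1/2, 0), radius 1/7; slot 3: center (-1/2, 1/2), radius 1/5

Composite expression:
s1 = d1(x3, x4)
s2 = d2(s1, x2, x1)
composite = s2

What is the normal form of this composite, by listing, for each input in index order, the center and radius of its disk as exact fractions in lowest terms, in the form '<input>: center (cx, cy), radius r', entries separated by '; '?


x1: center (-1/2, 1/2), radius 1/5; x2: center (-1/2, 0), radius 1/7; x3: center (9/16, -9/16), radius 1/48; x4: center (7/16, -9/16), radius 1/40

Affine substitution under d2: radii multiply and x-centers shift.
tracing x3 down its 2-map path: center (9/16, -9/16), radius 1/48
tracing x4 down its 2-map path: center (7/16, -9/16), radius 1/40
tracing x2 down its 1-map path: center (-1/2, 0), radius 1/7
tracing x1 down its 1-map path: center (-1/2, 1/2), radius 1/5


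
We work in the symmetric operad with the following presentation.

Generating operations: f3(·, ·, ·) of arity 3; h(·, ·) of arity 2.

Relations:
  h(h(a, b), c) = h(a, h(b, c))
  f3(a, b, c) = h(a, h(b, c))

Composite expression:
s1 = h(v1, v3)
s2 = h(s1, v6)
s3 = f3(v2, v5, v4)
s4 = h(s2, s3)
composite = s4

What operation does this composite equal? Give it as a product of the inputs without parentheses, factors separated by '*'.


Under associativity of h, the answer is the v's in reading order.
h(v1, v3) unparenthesizes to v1 * v3
h(h(v1, v3), v6) unparenthesizes to v1 * v3 * v6
f3(v2, v5, v4) unparenthesizes to v2 * v5 * v4
h(h(h(v1, v3), v6), f3(v2, v5, v4)) unparenthesizes to v1 * v3 * v6 * v2 * v5 * v4

v1 * v3 * v6 * v2 * v5 * v4


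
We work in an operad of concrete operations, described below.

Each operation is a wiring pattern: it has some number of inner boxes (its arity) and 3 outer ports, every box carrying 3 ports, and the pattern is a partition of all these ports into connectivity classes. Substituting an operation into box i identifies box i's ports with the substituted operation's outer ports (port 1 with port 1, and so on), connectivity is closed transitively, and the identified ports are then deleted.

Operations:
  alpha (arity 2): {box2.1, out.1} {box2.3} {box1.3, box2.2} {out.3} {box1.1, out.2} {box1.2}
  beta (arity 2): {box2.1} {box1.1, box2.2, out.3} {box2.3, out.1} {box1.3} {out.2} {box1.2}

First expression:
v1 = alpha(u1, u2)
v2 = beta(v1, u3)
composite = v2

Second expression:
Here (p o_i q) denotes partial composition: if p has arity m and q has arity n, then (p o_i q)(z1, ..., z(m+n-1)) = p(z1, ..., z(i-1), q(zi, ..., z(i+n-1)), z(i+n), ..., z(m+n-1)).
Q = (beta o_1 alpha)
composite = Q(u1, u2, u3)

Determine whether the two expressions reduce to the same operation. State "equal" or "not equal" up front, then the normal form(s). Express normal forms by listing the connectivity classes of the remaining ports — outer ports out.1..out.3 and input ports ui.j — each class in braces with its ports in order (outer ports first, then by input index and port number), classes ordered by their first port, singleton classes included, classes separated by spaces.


equal; the common form is {out.1, u3.3} {out.2} {out.3, u2.1, u3.2} {u1.1} {u1.2} {u1.3, u2.2} {u2.3} {u3.1}

The first expression, normalized: {out.1, u3.3} {out.2} {out.3, u2.1, u3.2} {u1.1} {u1.2} {u1.3, u2.2} {u2.3} {u3.1}
The second expression, normalized: {out.1, u3.3} {out.2} {out.3, u2.1, u3.2} {u1.1} {u1.2} {u1.3, u2.2} {u2.3} {u3.1}
Both agree, so they are equal.


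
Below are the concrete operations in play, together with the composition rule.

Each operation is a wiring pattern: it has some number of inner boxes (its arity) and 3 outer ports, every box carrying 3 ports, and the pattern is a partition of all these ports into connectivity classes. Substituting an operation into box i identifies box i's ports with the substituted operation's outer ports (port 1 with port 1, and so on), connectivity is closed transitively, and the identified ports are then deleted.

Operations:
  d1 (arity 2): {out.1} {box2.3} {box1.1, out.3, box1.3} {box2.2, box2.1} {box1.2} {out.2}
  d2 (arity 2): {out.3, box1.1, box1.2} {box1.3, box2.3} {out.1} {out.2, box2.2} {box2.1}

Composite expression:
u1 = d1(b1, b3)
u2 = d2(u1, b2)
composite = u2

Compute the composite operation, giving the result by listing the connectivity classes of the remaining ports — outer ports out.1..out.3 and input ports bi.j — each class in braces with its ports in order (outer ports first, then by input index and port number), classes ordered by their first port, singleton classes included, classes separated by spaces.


Connectivity passes through glued d2-boundaries; trace each wire chain.
after d1, the pattern on (b1, b3) reads {out.1} {out.2} {out.3, b1.1, b1.3} {b1.2} {b3.1, b3.2} {b3.3} (out.j = its outer ports)
after d2, the pattern on (b1, b3, b2) reads {out.1} {out.2, b2.2} {out.3} {b1.1, b1.3, b2.3} {b1.2} {b2.1} {b3.1, b3.2} {b3.3} (out.j = its outer ports)

{out.1} {out.2, b2.2} {out.3} {b1.1, b1.3, b2.3} {b1.2} {b2.1} {b3.1, b3.2} {b3.3}


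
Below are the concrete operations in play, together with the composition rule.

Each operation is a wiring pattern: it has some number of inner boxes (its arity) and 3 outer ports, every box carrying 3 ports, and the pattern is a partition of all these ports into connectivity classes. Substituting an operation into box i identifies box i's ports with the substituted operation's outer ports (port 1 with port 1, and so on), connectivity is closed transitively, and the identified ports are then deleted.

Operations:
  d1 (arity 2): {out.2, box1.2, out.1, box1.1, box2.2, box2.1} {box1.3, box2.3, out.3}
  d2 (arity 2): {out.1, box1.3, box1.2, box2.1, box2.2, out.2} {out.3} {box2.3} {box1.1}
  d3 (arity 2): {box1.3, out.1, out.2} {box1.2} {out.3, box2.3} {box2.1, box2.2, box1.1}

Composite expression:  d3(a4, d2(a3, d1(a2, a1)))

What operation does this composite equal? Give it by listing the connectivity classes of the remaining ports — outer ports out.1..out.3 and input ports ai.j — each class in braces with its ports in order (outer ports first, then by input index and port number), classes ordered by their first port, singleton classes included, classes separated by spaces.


{out.1, out.2, a4.3} {out.3} {a1.1, a1.2, a2.1, a2.2, a3.2, a3.3, a4.1} {a1.3, a2.3} {a3.1} {a4.2}

After gluing at d3, chains via deleted ports link the a-ports.
through d1, on inputs (a2, a1): {out.1, out.2, a1.1, a1.2, a2.1, a2.2} {out.3, a1.3, a2.3} (out.j = stage outer ports)
through d2, on inputs (a3, a2, a1): {out.1, out.2, a1.1, a1.2, a2.1, a2.2, a3.2, a3.3} {out.3} {a1.3, a2.3} {a3.1} (out.j = stage outer ports)
through d3, on inputs (a4, a3, a2, a1): {out.1, out.2, a4.3} {out.3} {a1.1, a1.2, a2.1, a2.2, a3.2, a3.3, a4.1} {a1.3, a2.3} {a3.1} {a4.2} (out.j = stage outer ports)


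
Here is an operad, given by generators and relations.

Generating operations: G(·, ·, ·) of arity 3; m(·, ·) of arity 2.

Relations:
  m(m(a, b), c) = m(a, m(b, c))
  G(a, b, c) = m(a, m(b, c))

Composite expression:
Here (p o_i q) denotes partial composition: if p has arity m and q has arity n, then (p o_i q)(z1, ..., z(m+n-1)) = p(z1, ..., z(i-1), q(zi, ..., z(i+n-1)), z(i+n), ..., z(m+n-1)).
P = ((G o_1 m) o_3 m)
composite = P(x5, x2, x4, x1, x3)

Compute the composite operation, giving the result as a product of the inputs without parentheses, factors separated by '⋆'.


The G-tree's shape is irrelevant; the x-reading-order decides.
m(x5, x2) collapses to x5 ⋆ x2
m(x4, x1) collapses to x4 ⋆ x1
G(m(x5, x2), m(x4, x1), x3) collapses to x5 ⋆ x2 ⋆ x4 ⋆ x1 ⋆ x3

x5 ⋆ x2 ⋆ x4 ⋆ x1 ⋆ x3


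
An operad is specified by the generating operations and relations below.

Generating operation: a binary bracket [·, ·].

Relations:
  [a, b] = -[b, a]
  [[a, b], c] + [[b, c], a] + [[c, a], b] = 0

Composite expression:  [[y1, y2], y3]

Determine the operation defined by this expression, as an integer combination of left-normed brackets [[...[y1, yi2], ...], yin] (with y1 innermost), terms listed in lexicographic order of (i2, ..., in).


[[y1, y2], y3]

A multilinear Lie element is pinned by y1-initial words (y1 innermost).
Composite bracket: [[y1, y2], y3]
Applying ab - ba throughout gives 4 signed words (2^2 = 4).
Words beginning with y1 determine it all:
  from y1y2y3, sign +1: term +[[y1, y2], y3]


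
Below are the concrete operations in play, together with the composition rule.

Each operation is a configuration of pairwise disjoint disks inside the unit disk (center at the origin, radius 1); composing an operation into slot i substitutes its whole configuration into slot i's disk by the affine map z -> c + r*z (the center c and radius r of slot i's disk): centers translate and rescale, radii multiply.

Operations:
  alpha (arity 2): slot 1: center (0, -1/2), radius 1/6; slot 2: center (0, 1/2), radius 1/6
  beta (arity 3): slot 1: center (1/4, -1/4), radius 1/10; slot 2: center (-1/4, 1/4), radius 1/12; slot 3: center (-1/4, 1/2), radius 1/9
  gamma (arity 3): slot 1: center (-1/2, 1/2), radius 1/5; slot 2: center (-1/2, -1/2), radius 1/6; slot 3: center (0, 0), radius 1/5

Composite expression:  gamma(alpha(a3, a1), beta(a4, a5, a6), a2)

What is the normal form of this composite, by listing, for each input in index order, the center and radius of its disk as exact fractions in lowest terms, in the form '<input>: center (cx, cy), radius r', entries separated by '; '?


a1: center (-1/2, 3/5), radius 1/30; a2: center (0, 0), radius 1/5; a3: center (-1/2, 2/5), radius 1/30; a4: center (-11/24, -13/24), radius 1/60; a5: center (-13/24, -11/24), radius 1/72; a6: center (-13/24, -5/12), radius 1/54


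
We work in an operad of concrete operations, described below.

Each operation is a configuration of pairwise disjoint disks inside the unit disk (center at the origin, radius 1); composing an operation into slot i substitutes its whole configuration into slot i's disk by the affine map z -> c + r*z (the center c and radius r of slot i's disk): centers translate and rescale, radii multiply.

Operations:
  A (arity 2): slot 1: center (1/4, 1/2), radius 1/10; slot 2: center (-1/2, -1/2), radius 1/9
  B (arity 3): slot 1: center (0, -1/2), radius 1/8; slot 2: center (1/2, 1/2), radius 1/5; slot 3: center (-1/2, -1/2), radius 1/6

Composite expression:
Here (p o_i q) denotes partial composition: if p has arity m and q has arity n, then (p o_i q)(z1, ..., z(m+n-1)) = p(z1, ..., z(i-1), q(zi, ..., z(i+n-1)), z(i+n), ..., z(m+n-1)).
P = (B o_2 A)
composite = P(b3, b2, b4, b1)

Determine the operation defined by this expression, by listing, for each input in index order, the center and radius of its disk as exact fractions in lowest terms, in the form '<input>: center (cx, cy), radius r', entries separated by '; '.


b1: center (-1/2, -1/2), radius 1/6; b2: center (11/20, 3/5), radius 1/50; b3: center (0, -1/2), radius 1/8; b4: center (2/5, 2/5), radius 1/45

Each b-disk chains the slot maps above it in B; radii multiply.
b3 passes through 1 substitution, ending at center (0, -1/2), radius 1/8
b2 passes through 2 substitutions, ending at center (11/20, 3/5), radius 1/50
b4 passes through 2 substitutions, ending at center (2/5, 2/5), radius 1/45
b1 passes through 1 substitution, ending at center (-1/2, -1/2), radius 1/6


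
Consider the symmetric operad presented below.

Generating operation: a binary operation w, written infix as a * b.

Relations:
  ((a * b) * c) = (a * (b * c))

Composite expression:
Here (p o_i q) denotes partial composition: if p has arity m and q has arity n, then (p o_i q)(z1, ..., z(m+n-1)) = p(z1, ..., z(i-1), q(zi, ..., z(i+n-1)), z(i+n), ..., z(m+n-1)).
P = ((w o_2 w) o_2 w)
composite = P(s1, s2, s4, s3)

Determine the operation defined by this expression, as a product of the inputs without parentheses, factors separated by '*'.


s1 * s2 * s4 * s3

All parenthesizations of w agree; list the s-inputs left to right.
(s2 * s4) linearizes to s2 * s4
((s2 * s4) * s3) linearizes to s2 * s4 * s3
(s1 * ((s2 * s4) * s3)) linearizes to s1 * s2 * s4 * s3


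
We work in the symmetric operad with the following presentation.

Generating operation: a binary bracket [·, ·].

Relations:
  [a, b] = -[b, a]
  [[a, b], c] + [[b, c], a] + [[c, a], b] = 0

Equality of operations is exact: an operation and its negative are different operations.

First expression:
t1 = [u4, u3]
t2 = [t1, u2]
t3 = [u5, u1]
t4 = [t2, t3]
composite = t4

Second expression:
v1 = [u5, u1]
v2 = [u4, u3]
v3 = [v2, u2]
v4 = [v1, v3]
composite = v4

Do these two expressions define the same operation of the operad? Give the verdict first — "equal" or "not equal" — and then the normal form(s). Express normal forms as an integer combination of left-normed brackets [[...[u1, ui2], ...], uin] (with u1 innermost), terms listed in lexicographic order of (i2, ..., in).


not equal; the first gives [[[[u1, u5], u2], u3], u4] - [[[[u1, u5], u2], u4], u3] - [[[[u1, u5], u3], u4], u2] + [[[[u1, u5], u4], u3], u2] and the second -[[[[u1, u5], u2], u3], u4] + [[[[u1, u5], u2], u4], u3] + [[[[u1, u5], u3], u4], u2] - [[[[u1, u5], u4], u3], u2]

The first expression, normalized: [[[[u1, u5], u2], u3], u4] - [[[[u1, u5], u2], u4], u3] - [[[[u1, u5], u3], u4], u2] + [[[[u1, u5], u4], u3], u2]
The second expression, normalized: -[[[[u1, u5], u2], u3], u4] + [[[[u1, u5], u2], u4], u3] + [[[[u1, u5], u3], u4], u2] - [[[[u1, u5], u4], u3], u2]
They disagree, so not equal.


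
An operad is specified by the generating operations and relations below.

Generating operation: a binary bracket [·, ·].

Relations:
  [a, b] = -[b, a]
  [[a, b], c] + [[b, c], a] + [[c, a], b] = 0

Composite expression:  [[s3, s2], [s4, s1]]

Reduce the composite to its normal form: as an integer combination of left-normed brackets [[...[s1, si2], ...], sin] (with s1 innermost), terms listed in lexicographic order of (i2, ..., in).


In the tensor algebra, words opening s1 carry the s1-anchored form.
Composite bracket: [[s3, s2], [s4, s1]]
Under [a, b] = ab - ba we get 8 signed associative words (2^3 = 8).
Coefficients come from the s1-initial words:
  word s1s4s2s3 has sign -1, contributing -[[[s1, s4], s2], s3]
  word s1s4s3s2 has sign +1, contributing +[[[s1, s4], s3], s2]

-[[[s1, s4], s2], s3] + [[[s1, s4], s3], s2]


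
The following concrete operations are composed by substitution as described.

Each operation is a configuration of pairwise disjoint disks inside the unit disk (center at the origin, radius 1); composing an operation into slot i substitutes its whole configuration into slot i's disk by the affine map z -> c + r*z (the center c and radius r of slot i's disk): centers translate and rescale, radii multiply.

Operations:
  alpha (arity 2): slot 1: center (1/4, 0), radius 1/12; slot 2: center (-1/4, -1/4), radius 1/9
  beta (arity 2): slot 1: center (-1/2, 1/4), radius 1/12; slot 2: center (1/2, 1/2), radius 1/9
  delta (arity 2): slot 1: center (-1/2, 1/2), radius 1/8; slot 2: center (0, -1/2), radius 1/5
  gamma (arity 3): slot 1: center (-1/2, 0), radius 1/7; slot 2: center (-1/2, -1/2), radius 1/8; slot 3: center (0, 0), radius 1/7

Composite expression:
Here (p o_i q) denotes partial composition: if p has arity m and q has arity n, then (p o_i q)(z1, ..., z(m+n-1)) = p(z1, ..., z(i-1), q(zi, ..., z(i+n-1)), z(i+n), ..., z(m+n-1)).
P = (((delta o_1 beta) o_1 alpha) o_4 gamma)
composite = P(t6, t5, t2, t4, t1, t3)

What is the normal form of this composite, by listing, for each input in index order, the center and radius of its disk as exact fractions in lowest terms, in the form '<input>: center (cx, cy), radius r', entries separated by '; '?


t1: center (-1/10, -3/5), radius 1/40; t2: center (-7/16, 9/16), radius 1/72; t3: center (0, -1/2), radius 1/35; t4: center (-1/10, -1/2), radius 1/35; t5: center (-217/384, 203/384), radius 1/864; t6: center (-215/384, 17/32), radius 1/1152

Each t-disk chains the slot maps above it in delta; radii multiply.
for t6, the 3-step affine chain lands on center (-215/384, 17/32), radius 1/1152
for t5, the 3-step affine chain lands on center (-217/384, 203/384), radius 1/864
for t2, the 2-step affine chain lands on center (-7/16, 9/16), radius 1/72
for t4, the 2-step affine chain lands on center (-1/10, -1/2), radius 1/35
for t1, the 2-step affine chain lands on center (-1/10, -3/5), radius 1/40
for t3, the 2-step affine chain lands on center (0, -1/2), radius 1/35


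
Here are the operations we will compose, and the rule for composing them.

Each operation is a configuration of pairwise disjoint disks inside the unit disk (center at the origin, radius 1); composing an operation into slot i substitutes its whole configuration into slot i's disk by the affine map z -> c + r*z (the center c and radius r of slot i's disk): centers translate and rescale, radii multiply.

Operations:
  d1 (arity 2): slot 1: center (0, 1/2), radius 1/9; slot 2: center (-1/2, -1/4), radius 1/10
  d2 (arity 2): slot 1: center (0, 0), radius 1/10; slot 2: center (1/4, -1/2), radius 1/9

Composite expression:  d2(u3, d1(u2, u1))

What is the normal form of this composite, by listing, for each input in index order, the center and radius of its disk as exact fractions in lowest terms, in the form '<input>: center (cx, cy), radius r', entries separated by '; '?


Nesting under d2 composes maps z -> c + r*z down each u-path.
tracing u3 down its 1-map path: center (0, 0), radius 1/10
tracing u2 down its 2-map path: center (1/4, -4/9), radius 1/81
tracing u1 down its 2-map path: center (7/36, -19/36), radius 1/90

u1: center (7/36, -19/36), radius 1/90; u2: center (1/4, -4/9), radius 1/81; u3: center (0, 0), radius 1/10


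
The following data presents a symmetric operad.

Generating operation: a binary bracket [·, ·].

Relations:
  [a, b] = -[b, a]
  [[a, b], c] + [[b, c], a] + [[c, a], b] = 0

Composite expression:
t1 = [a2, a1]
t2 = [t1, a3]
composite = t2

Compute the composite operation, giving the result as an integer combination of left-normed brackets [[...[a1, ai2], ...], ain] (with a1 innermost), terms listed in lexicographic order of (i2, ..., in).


-[[a1, a2], a3]


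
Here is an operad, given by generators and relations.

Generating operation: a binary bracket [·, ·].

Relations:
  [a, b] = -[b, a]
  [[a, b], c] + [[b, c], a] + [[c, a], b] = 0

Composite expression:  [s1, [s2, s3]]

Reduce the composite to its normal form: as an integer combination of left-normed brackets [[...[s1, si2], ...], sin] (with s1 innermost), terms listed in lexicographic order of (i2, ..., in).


In the tensor algebra, words opening s1 carry the s1-anchored form.
Composite bracket: [s1, [s2, s3]]
Expanding via [a, b] = ab - ba: 4 signed words (2^2 = 4).
Words beginning with s1 determine it all:
  sign of s1s2s3 is +1, so it contributes +[[s1, s2], s3]
  sign of s1s3s2 is -1, so it contributes -[[s1, s3], s2]

[[s1, s2], s3] - [[s1, s3], s2]


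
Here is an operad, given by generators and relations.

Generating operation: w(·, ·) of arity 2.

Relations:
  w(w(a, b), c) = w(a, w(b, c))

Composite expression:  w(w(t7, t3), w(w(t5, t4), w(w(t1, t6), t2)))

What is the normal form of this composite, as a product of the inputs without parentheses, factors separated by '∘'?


t7 ∘ t3 ∘ t5 ∘ t4 ∘ t1 ∘ t6 ∘ t2

Under associativity of w, the answer is the t's in reading order.
w(t7, t3) unparenthesizes to t7 ∘ t3
w(t5, t4) unparenthesizes to t5 ∘ t4
w(t1, t6) unparenthesizes to t1 ∘ t6
w(w(t1, t6), t2) unparenthesizes to t1 ∘ t6 ∘ t2
w(w(t5, t4), w(w(t1, t6), t2)) unparenthesizes to t5 ∘ t4 ∘ t1 ∘ t6 ∘ t2
w(w(t7, t3), w(w(t5, t4), w(w(t1, t6), t2))) unparenthesizes to t7 ∘ t3 ∘ t5 ∘ t4 ∘ t1 ∘ t6 ∘ t2


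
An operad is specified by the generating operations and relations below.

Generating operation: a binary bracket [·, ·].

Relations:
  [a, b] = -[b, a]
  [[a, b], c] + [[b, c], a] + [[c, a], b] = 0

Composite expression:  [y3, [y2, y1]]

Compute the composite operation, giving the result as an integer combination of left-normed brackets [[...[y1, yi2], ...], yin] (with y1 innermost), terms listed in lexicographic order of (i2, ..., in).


[[y1, y2], y3]

Skip Jacobi rewriting: expand, keep y1-initial words, read off terms.
Composite bracket: [y3, [y2, y1]]
Applying ab - ba throughout gives 4 signed words (2^2 = 4).
Only words starting with y1 matter:
  sign of y1y2y3 is +1, so it contributes +[[y1, y2], y3]


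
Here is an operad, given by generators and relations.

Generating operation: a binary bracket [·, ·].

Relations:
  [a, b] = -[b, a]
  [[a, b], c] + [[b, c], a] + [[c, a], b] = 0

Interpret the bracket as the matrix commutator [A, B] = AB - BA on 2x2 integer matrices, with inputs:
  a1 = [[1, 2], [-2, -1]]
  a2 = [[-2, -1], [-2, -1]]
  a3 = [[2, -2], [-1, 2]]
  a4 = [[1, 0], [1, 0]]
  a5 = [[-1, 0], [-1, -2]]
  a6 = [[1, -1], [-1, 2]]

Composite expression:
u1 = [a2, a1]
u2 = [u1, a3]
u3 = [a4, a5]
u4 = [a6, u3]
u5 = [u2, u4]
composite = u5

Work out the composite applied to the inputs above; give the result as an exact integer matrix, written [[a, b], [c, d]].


[[-48, -96], [0, 48]]

[a2, a1] = [[6, 0], [-6, -6]]
[[a2, a1], a3] = [[-12, -24], [12, 12]]
[a4, a5] = [[0, 0], [2, 0]]
[a6, [a4, a5]] = [[-2, 0], [2, 2]]
[[[a2, a1], a3], [a6, [a4, a5]]] = [[-48, -96], [0, 48]]
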